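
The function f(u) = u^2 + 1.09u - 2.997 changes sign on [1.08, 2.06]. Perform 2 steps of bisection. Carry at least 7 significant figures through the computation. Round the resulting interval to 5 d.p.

f(1.080000) = -0.653400, f(2.060000) = 3.492000 (opposite signs)
step 1: m = 1.570000, f(m) = 1.179200 > 0 → root in [1.080000, 1.570000]
step 2: m = 1.325000, f(m) = 0.202875 > 0 → root in [1.080000, 1.325000]

[1.08000, 1.32500]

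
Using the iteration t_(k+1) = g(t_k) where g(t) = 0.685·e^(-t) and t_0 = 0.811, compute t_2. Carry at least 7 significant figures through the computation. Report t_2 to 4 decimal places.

0.5052

t_1 = g(0.811000) = 0.304423
t_2 = g(0.304423) = 0.505221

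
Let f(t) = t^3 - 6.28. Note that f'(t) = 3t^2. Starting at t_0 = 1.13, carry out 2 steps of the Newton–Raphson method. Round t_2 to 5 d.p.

t_0 = 1.130000: f = -4.837103, f' = 3.830700 → t_1 = 1.130000 - (-4.837103)/(3.830700) = 2.392720
t_1 = 2.392720: f = 7.418590, f' = 17.175333 → t_2 = 2.392720 - (7.418590)/(17.175333) = 1.960788

1.96079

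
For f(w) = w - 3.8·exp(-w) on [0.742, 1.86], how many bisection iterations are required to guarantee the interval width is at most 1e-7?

Initial width b − a = 1.86 − 0.742 = 1.118000.
After n steps the width is (b−a)/2^n; need (b−a)/2^n ≤ 1e-7.
So n ≥ log₂(1.118000/1e-7) = log₂(11180000.0000) ≈ 23.4144.
Hence n = 24.

24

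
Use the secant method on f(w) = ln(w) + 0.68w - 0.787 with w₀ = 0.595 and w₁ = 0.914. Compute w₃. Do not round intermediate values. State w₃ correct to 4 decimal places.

f(w_0) = -0.901594, f(w_1) = -0.255405
w_2 = 0.914000 - (-0.255405)·(0.914000 - 0.595000)/(-0.255405 - (-0.901594)) = 1.040084; f(w_2) = -0.040441
w_3 = 1.040084 - (-0.040441)·(1.040084 - 0.914000)/(-0.040441 - (-0.255405)) = 1.063804; f(w_3) = -0.001761

1.0638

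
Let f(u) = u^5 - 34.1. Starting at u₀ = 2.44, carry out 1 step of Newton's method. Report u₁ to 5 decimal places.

2.14441

f'(u) = 5u⁴
u_0 = 2.440000: f = 52.386661, f' = 177.226765 → u_1 = 2.440000 - (52.386661)/(177.226765) = 2.144409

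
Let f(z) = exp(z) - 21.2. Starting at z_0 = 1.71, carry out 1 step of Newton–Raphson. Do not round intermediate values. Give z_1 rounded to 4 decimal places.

f'(z) = exp(z)
z_0 = 1.710000: f = -15.671039, f' = 5.528961 → z_1 = 1.710000 - (-15.671039)/(5.528961) = 4.544355

4.5444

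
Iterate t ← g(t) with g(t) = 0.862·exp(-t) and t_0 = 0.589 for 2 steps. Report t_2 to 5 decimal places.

0.53429

t_1 = g(0.589000) = 0.478308
t_2 = g(0.478308) = 0.534294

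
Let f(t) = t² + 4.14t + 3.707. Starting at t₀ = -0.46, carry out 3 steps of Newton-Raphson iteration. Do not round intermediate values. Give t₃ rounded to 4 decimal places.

f'(t) = 2t + 4.14
t_0 = -0.460000: f = 2.014200, f' = 3.220000 → t_1 = -0.460000 - (2.014200)/(3.220000) = -1.085528
t_1 = -1.085528: f = 0.391285, f' = 1.968944 → t_2 = -1.085528 - (0.391285)/(1.968944) = -1.284256
t_2 = -1.284256: f = 0.039493, f' = 1.571487 → t_3 = -1.284256 - (0.039493)/(1.571487) = -1.309387

-1.3094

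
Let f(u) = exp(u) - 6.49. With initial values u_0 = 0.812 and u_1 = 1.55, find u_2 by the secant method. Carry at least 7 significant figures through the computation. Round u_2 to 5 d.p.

2.08376

f(u_0) = -4.237592, f(u_1) = -1.778530
u_2 = 1.550000 - (-1.778530)·(1.550000 - 0.812000)/(-1.778530 - (-4.237592)) = 2.083762; f(u_2) = 1.544642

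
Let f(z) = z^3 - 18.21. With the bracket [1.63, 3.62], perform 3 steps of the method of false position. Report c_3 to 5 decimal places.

False-position update: c = (a·f(b) − b·f(a))/(f(b) − f(a)); replace the endpoint whose sign matches f(c).
f(1.630000) = -13.879253, f(3.620000) = 29.227928
step 1: c = 2.270722, f(c) = -6.501754 < 0 → new bracket [2.270722, 3.620000]
step 2: c = 2.516251, f(c) = -2.278310 < 0 → new bracket [2.516251, 3.620000]
step 3: c = 2.596066, f(c) = -0.713655 < 0 → new bracket [2.596066, 3.620000]

2.59607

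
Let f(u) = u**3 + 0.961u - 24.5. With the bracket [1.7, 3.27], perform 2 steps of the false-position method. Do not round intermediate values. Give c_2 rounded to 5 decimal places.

2.76331

f(1.700000) = -17.953300, f(3.270000) = 13.608253
step 1: c = 2.593070, f(c) = -4.572223 < 0 → new bracket [2.593070, 3.270000]
step 2: c = 2.763312, f(c) = -0.744107 < 0 → new bracket [2.763312, 3.270000]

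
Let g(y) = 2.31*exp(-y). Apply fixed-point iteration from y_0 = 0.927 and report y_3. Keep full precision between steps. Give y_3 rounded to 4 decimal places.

0.9151

y_1 = g(0.927000) = 0.914157
y_2 = g(0.914157) = 0.925973
y_3 = g(0.925973) = 0.915097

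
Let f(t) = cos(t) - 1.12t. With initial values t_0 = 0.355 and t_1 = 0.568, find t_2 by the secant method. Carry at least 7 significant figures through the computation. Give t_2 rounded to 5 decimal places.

Secant update: t_(k+1) = t_k − f(t_k)·(t_k − t_(k-1))/(f(t_k) − f(t_(k-1))).
f(t_0) = 0.540046, f(t_1) = 0.206819
t_2 = 0.568000 - (0.206819)·(0.568000 - 0.355000)/(0.206819 - (0.540046)) = 0.700199; f(t_2) = -0.019509

0.70020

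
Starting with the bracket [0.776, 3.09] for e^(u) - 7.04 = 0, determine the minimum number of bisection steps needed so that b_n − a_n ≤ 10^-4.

Initial width b − a = 3.09 − 0.776 = 2.314000.
After n steps the width is (b−a)/2^n; need (b−a)/2^n ≤ 10^-4.
So n ≥ log₂(2.314000/10^-4) = log₂(23140.0000) ≈ 14.4981.
Hence n = 15.

15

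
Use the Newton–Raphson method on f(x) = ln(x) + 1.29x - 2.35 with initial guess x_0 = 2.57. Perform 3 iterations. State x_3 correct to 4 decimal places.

f'(x) = 1/x + 1.29
x_0 = 2.570000: f = 1.909206, f' = 1.679105 → x_1 = 2.570000 - (1.909206)/(1.679105) = 1.432962
x_1 = 1.432962: f = -0.141735, f' = 1.987855 → x_2 = 1.432962 - (-0.141735)/(1.987855) = 1.504263
x_2 = 1.504263: f = -0.001198, f' = 1.954778 → x_3 = 1.504263 - (-0.001198)/(1.954778) = 1.504876

1.5049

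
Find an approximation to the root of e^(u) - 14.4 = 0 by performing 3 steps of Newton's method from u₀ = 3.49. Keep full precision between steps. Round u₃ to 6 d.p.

2.667719

f'(u) = e^(u)
u_0 = 3.490000: f = 18.385948, f' = 32.785948 → u_1 = 3.490000 - (18.385948)/(32.785948) = 2.929213
u_1 = 2.929213: f = 4.312889, f' = 18.712889 → u_2 = 2.929213 - (4.312889)/(18.712889) = 2.698736
u_2 = 2.698736: f = 0.460930, f' = 14.860930 → u_3 = 2.698736 - (0.460930)/(14.860930) = 2.667719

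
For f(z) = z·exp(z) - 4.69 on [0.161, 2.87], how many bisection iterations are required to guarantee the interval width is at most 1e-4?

Initial width b − a = 2.87 − 0.161 = 2.709000.
After n steps the width is (b−a)/2^n; need (b−a)/2^n ≤ 1e-4.
So n ≥ log₂(2.709000/1e-4) = log₂(27090.0000) ≈ 14.7255.
Hence n = 15.

15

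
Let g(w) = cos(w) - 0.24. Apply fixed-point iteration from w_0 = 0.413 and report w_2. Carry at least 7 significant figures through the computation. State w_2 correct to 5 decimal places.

0.54013

w_1 = g(0.413000) = 0.675921
w_2 = g(0.675921) = 0.540131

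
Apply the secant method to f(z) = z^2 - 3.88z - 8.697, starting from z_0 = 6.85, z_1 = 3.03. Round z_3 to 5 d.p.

f(z_0) = 11.647500, f(z_1) = -11.272500
z_2 = 3.030000 - (-11.272500)·(3.030000 - 6.850000)/(-11.272500 - (11.647500)) = 4.908750; f(z_2) = -3.647123
z_3 = 4.908750 - (-3.647123)·(4.908750 - 3.030000)/(-3.647123 - (-11.272500)) = 5.807333; f(z_3) = 2.495664

5.80733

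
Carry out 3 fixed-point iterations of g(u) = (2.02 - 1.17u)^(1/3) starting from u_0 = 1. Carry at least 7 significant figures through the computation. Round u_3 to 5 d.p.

0.96028

u_1 = g(1.000000) = 0.947268
u_2 = g(0.947268) = 0.969654
u_3 = g(0.969654) = 0.960278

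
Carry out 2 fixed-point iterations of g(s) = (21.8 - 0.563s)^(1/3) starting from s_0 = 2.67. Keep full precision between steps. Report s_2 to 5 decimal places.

s_1 = g(2.670000) = 2.727779
s_2 = g(2.727779) = 2.726321

2.72632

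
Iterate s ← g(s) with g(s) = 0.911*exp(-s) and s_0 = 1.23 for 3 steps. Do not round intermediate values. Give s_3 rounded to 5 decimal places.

s_1 = g(1.230000) = 0.266279
s_2 = g(0.266279) = 0.698032
s_3 = g(0.698032) = 0.453281

0.45328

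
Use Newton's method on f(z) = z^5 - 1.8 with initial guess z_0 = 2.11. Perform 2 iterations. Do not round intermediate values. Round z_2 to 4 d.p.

1.4074

f'(z) = 5z^4
z_0 = 2.110000: f = 40.022720, f' = 99.105972 → z_1 = 2.110000 - (40.022720)/(99.105972) = 1.706162
z_1 = 1.706162: f = 12.657786, f' = 42.369316 → z_2 = 1.706162 - (12.657786)/(42.369316) = 1.407413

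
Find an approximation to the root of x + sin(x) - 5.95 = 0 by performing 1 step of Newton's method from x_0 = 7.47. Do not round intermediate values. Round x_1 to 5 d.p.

f'(x) = 1 + cos(x)
x_0 = 7.470000: f = 2.447180, f' = 1.374615 → x_1 = 7.470000 - (2.447180)/(1.374615) = 5.689734

5.68973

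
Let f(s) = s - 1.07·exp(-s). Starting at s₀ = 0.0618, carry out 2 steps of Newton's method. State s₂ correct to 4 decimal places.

0.5913

Newton update: s ← s − f(s)/f'(s).
f'(s) = 1 + 1.07·exp(-s)
s_0 = 0.061800: f = -0.944076, f' = 2.005876 → s_1 = 0.061800 - (-0.944076)/(2.005876) = 0.532455
s_1 = 0.532455: f = -0.095808, f' = 1.628263 → s_2 = 0.532455 - (-0.095808)/(1.628263) = 0.591296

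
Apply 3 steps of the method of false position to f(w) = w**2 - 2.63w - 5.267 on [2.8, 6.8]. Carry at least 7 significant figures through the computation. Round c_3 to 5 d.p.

3.89745

f(2.800000) = -4.791000, f(6.800000) = 23.089000
step 1: c = 3.487374, f(c) = -2.277014 < 0 → new bracket [3.487374, 6.800000]
step 2: c = 3.784737, f(c) = -0.896626 < 0 → new bracket [3.784737, 6.800000]
step 3: c = 3.897453, f(c) = -0.327163 < 0 → new bracket [3.897453, 6.800000]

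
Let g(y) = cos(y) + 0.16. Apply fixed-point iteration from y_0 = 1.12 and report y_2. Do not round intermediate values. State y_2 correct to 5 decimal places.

y_1 = g(1.120000) = 0.595682
y_2 = g(0.595682) = 0.987766

0.98777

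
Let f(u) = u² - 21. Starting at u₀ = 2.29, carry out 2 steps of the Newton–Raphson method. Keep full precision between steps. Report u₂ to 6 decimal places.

4.697488

Newton update: u ← u − f(u)/f'(u).
f'(u) = 2u
u_0 = 2.290000: f = -15.755900, f' = 4.580000 → u_1 = 2.290000 - (-15.755900)/(4.580000) = 5.730153
u_1 = 5.730153: f = 11.834652, f' = 11.460306 → u_2 = 5.730153 - (11.834652)/(11.460306) = 4.697488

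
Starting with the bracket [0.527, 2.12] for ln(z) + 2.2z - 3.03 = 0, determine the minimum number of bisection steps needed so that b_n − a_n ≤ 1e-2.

8

Initial width b − a = 2.12 − 0.527 = 1.593000.
After n steps the width is (b−a)/2^n; need (b−a)/2^n ≤ 1e-2.
So n ≥ log₂(1.593000/1e-2) = log₂(159.3000) ≈ 7.3156.
Hence n = 8.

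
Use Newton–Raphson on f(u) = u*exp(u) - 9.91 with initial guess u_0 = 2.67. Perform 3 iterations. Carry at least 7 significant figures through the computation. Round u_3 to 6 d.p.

1.744587

f'(u) = (u+1)*exp(u)
u_0 = 2.670000: f = 28.644718, f' = 52.994687 → u_1 = 2.670000 - (28.644718)/(52.994687) = 2.129479
u_1 = 2.129479: f = 7.999960, f' = 26.320448 → u_2 = 2.129479 - (7.999960)/(26.320448) = 1.825535
u_2 = 1.825535: f = 1.419475, f' = 17.535588 → u_3 = 1.825535 - (1.419475)/(17.535588) = 1.744587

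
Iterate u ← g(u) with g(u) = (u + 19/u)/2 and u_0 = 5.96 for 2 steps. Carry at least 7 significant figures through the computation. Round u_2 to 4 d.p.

u_1 = g(5.960000) = 4.573960
u_2 = g(4.573960) = 4.363955

4.3640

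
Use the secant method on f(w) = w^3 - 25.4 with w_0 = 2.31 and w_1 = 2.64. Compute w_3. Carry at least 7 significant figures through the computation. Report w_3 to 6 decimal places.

2.930878

f(w_0) = -13.073609, f(w_1) = -7.000256
w_2 = 2.640000 - (-7.000256)·(2.640000 - 2.310000)/(-7.000256 - (-13.073609)) = 3.020364; f(w_2) = 2.153567
w_3 = 3.020364 - (2.153567)·(3.020364 - 2.640000)/(2.153567 - (-7.000256)) = 2.930878; f(w_3) = -0.223626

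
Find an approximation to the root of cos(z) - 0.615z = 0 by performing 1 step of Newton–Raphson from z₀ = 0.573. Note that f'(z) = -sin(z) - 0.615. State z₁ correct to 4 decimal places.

z_0 = 0.573000: f = 0.487883, f' = -1.157155 → z_1 = 0.573000 - (0.487883)/(-1.157155) = 0.994623

0.9946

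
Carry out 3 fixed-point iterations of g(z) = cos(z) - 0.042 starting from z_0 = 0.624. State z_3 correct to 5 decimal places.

z_1 = g(0.624000) = 0.769548
z_2 = g(0.769548) = 0.676225
z_3 = g(0.676225) = 0.737941

0.73794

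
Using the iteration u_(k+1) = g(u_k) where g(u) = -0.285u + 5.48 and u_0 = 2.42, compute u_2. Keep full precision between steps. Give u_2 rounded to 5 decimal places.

4.11476

u_1 = g(2.420000) = 4.790300
u_2 = g(4.790300) = 4.114765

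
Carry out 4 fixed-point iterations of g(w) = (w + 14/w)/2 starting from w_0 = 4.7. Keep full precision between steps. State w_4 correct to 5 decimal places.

3.74166

w_1 = g(4.700000) = 3.839362
w_2 = g(3.839362) = 3.742901
w_3 = g(3.742901) = 3.741658
w_4 = g(3.741658) = 3.741657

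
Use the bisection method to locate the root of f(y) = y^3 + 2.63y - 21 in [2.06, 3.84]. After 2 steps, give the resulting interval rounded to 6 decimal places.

f(2.060000) = -6.840384, f(3.840000) = 45.722304 (opposite signs)
step 1: m = 2.950000, f(m) = 12.430875 > 0 → root in [2.060000, 2.950000]
step 2: m = 2.505000, f(m) = 1.307088 > 0 → root in [2.060000, 2.505000]

[2.060000, 2.505000]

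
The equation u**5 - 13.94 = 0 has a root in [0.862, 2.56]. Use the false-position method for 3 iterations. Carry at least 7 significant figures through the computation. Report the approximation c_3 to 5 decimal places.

f(0.862000) = -13.464077, f(2.560000) = 96.011163
step 1: c = 1.070833, f(c) = -12.531983 < 0 → new bracket [1.070833, 2.560000]
step 2: c = 1.242766, f(c) = -10.975528 < 0 → new bracket [1.242766, 2.560000]
step 3: c = 1.377898, f(c) = -8.973094 < 0 → new bracket [1.377898, 2.560000]

1.37790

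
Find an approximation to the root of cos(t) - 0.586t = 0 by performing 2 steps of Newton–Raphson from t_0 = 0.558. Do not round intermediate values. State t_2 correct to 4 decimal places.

f'(t) = -sin(t) - 0.586
t_0 = 0.558000: f = 0.521328, f' = -1.115491 → t_1 = 0.558000 - (0.521328)/(-1.115491) = 1.025353
t_1 = 1.025353: f = -0.082060, f' = -1.440897 → t_2 = 1.025353 - (-0.082060)/(-1.440897) = 0.968403

0.9684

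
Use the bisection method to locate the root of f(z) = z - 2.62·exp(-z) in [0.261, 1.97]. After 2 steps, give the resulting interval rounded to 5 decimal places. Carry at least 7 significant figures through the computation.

[0.68825, 1.11550]

f(0.261000) = -1.757136, f(1.970000) = 1.604623 (opposite signs)
step 1: m = 1.115500, f(m) = 0.256791 > 0 → root in [0.261000, 1.115500]
step 2: m = 0.688250, f(m) = -0.628181 < 0 → root in [0.688250, 1.115500]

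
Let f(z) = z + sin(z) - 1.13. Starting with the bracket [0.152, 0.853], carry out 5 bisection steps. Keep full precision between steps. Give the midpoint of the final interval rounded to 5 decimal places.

f(0.152000) = -0.826585, f(0.853000) = 0.476257 (opposite signs)
step 1: m = 0.502500, f(m) = -0.145882 < 0 → root in [0.502500, 0.853000]
step 2: m = 0.677750, f(m) = 0.174792 > 0 → root in [0.502500, 0.677750]
step 3: m = 0.590125, f(m) = 0.016590 > 0 → root in [0.502500, 0.590125]
step 4: m = 0.546312, f(m) = -0.064148 < 0 → root in [0.546312, 0.590125]
step 5: m = 0.568219, f(m) = -0.023650 < 0 → root in [0.568219, 0.590125]
Midpoint of [0.568219, 0.590125] = 0.579172

0.57917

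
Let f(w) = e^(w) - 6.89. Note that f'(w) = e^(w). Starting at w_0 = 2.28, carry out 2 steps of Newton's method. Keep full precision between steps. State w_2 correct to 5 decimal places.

w_0 = 2.280000: f = 2.886680, f' = 9.776680 → w_1 = 2.280000 - (2.886680)/(9.776680) = 1.984738
w_1 = 1.984738: f = 0.387142, f' = 7.277142 → w_2 = 1.984738 - (0.387142)/(7.277142) = 1.931538

1.93154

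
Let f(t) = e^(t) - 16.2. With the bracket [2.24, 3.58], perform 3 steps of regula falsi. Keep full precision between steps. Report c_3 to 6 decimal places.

2.760282

f(2.240000) = -6.806669, f(3.580000) = 19.673541
step 1: c = 2.584444, f(c) = -2.944090 < 0 → new bracket [2.584444, 3.580000]
step 2: c = 2.714033, f(c) = -1.109989 < 0 → new bracket [2.714033, 3.580000]
step 3: c = 2.760282, f(c) = -0.395704 < 0 → new bracket [2.760282, 3.580000]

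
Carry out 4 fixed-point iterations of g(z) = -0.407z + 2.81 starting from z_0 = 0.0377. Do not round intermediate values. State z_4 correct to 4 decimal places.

1.9434

z_1 = g(0.037700) = 2.794656
z_2 = g(2.794656) = 1.672575
z_3 = g(1.672575) = 2.129262
z_4 = g(2.129262) = 1.943390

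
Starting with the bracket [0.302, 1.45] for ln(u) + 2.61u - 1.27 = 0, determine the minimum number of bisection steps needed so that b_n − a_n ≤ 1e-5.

17

Initial width b − a = 1.45 − 0.302 = 1.148000.
After n steps the width is (b−a)/2^n; need (b−a)/2^n ≤ 1e-5.
So n ≥ log₂(1.148000/1e-5) = log₂(114800.0000) ≈ 16.8088.
Hence n = 17.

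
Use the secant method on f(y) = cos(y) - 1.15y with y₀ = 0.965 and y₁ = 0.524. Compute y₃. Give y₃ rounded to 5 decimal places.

0.67784

Secant update: y_(k+1) = y_k − f(y_k)·(y_k − y_(k-1))/(f(y_k) − f(y_(k-1))).
f(y_0) = -0.540333, f(y_1) = 0.263225
y_2 = 0.524000 - (0.263225)·(0.524000 - 0.965000)/(0.263225 - (-0.540333)) = 0.668460; f(y_2) = 0.016048
y_3 = 0.668460 - (0.016048)·(0.668460 - 0.524000)/(0.016048 - (0.263225)) = 0.677839; f(y_3) = -0.000585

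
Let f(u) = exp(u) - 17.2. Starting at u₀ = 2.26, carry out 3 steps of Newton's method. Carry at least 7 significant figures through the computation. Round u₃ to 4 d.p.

2.8451

f'(u) = exp(u)
u_0 = 2.260000: f = -7.616911, f' = 9.583089 → u_1 = 2.260000 - (-7.616911)/(9.583089) = 3.054828
u_1 = 3.054828: f = 4.017543, f' = 21.217543 → u_2 = 3.054828 - (4.017543)/(21.217543) = 2.865478
u_2 = 2.865478: f = 0.357449, f' = 17.557449 → u_3 = 2.865478 - (0.357449)/(17.557449) = 2.845119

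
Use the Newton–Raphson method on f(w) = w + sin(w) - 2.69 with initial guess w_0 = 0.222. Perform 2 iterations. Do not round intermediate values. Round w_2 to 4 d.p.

1.6512

f'(w) = 1 + cos(w)
w_0 = 0.222000: f = -2.247819, f' = 1.975459 → w_1 = 0.222000 - (-2.247819)/(1.975459) = 1.359872
w_1 = 1.359872: f = -0.352290, f' = 1.209364 → w_2 = 1.359872 - (-0.352290)/(1.209364) = 1.651174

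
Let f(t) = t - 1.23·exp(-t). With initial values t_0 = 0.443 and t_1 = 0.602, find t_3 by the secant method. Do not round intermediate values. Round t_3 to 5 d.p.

f(t_0) = -0.346792, f(t_1) = -0.071690
t_2 = 0.602000 - (-0.071690)·(0.602000 - 0.443000)/(-0.071690 - (-0.346792)) = 0.643434; f(t_2) = -0.002912
t_3 = 0.643434 - (-0.002912)·(0.643434 - 0.602000)/(-0.002912 - (-0.071690)) = 0.645188; f(t_3) = -0.000025

0.64519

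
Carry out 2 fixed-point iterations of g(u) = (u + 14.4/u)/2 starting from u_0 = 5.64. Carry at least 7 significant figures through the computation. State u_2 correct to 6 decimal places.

u_1 = g(5.640000) = 4.096596
u_2 = g(4.096596) = 3.805855

3.805855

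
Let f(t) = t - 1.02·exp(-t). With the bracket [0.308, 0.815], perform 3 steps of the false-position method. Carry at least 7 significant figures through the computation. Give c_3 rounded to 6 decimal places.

0.574369

False-position update: c = (a·f(b) − b·f(a))/(f(b) − f(a)); replace the endpoint whose sign matches f(c).
f(0.308000) = -0.441614, f(0.815000) = 0.363508
step 1: c = 0.586092, f(c) = 0.018465 > 0 → new bracket [0.308000, 0.586092]
step 2: c = 0.574931, f(c) = 0.000933 > 0 → new bracket [0.308000, 0.574931]
step 3: c = 0.574369, f(c) = 0.000047 > 0 → new bracket [0.308000, 0.574369]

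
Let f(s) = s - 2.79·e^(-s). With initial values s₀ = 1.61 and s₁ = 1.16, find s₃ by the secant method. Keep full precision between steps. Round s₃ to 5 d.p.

1.01381

f(s_0) = 1.052314, f(s_1) = 0.285374
s_2 = 1.160000 - (0.285374)·(1.160000 - 1.610000)/(0.285374 - (1.052314)) = 0.992558; f(s_2) = -0.041493
s_3 = 0.992558 - (-0.041493)·(0.992558 - 1.160000)/(-0.041493 - (0.285374)) = 1.013813; f(s_3) = 0.001510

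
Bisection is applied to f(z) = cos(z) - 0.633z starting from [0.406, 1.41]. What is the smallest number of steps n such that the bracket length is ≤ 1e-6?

20

Initial width b − a = 1.41 − 0.406 = 1.004000.
After n steps the width is (b−a)/2^n; need (b−a)/2^n ≤ 1e-6.
So n ≥ log₂(1.004000/1e-6) = log₂(1004000.0000) ≈ 19.9373.
Hence n = 20.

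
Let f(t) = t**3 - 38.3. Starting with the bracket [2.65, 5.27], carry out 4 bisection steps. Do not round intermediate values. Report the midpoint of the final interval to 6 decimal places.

3.386875

f(2.650000) = -19.690375, f(5.270000) = 108.063183 (opposite signs)
step 1: m = 3.960000, f(m) = 23.799136 > 0 → root in [2.650000, 3.960000]
step 2: m = 3.305000, f(m) = -2.199402 < 0 → root in [3.305000, 3.960000]
step 3: m = 3.632500, f(m) = 9.631042 > 0 → root in [3.305000, 3.632500]
step 4: m = 3.468750, f(m) = 3.436786 > 0 → root in [3.305000, 3.468750]
Midpoint of [3.305000, 3.468750] = 3.386875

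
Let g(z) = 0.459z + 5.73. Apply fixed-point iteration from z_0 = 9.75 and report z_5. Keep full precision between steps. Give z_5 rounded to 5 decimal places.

10.57435

z_1 = g(9.750000) = 10.205250
z_2 = g(10.205250) = 10.414210
z_3 = g(10.414210) = 10.510122
z_4 = g(10.510122) = 10.554146
z_5 = g(10.554146) = 10.574353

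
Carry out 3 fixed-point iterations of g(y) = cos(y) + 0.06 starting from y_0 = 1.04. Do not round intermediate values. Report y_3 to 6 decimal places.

0.678523

y_1 = g(1.040000) = 0.566220
y_2 = g(0.566220) = 0.903935
y_3 = g(0.903935) = 0.678523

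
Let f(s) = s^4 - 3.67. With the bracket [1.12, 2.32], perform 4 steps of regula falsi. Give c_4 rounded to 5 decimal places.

False-position update: c = (a·f(b) − b·f(a))/(f(b) − f(a)); replace the endpoint whose sign matches f(c).
f(1.120000) = -2.096481, f(2.320000) = 25.300230
step 1: c = 1.211828, f(c) = -1.513430 < 0 → new bracket [1.211828, 2.320000]
step 2: c = 1.274376, f(c) = -1.032515 < 0 → new bracket [1.274376, 2.320000]
step 3: c = 1.315375, f(c) = -0.676369 < 0 → new bracket [1.315375, 2.320000]
step 4: c = 1.341533, f(c) = -0.431041 < 0 → new bracket [1.341533, 2.320000]

1.34153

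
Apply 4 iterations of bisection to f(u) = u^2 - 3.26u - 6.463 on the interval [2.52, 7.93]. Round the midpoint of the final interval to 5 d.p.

4.71781

f(2.520000) = -8.327800, f(7.930000) = 30.570100 (opposite signs)
step 1: m = 5.225000, f(m) = 3.804125 > 0 → root in [2.520000, 5.225000]
step 2: m = 3.872500, f(m) = -4.091094 < 0 → root in [3.872500, 5.225000]
step 3: m = 4.548750, f(m) = -0.600798 < 0 → root in [4.548750, 5.225000]
step 4: m = 4.886875, f(m) = 1.487335 > 0 → root in [4.548750, 4.886875]
Midpoint of [4.548750, 4.886875] = 4.717812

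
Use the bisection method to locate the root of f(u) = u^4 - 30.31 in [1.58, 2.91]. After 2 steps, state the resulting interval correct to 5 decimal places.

[2.24500, 2.57750]

f(1.580000) = -24.077987, f(2.910000) = 41.398718 (opposite signs)
step 1: m = 2.245000, f(m) = -4.908148 < 0 → root in [2.245000, 2.910000]
step 2: m = 2.577500, f(m) = 13.826175 > 0 → root in [2.245000, 2.577500]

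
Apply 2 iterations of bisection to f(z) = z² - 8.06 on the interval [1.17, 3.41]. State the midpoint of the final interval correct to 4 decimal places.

f(1.170000) = -6.691100, f(3.410000) = 3.568100 (opposite signs)
step 1: m = 2.290000, f(m) = -2.815900 < 0 → root in [2.290000, 3.410000]
step 2: m = 2.850000, f(m) = 0.062500 > 0 → root in [2.290000, 2.850000]
Midpoint of [2.290000, 2.850000] = 2.570000

2.5700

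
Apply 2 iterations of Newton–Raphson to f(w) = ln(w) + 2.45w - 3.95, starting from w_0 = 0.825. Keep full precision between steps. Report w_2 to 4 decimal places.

f'(w) = 1/w + 2.45
w_0 = 0.825000: f = -2.121122, f' = 3.662121 → w_1 = 0.825000 - (-2.121122)/(3.662121) = 1.404206
w_1 = 1.404206: f = -0.170224, f' = 3.162146 → w_2 = 1.404206 - (-0.170224)/(3.162146) = 1.458038

1.4580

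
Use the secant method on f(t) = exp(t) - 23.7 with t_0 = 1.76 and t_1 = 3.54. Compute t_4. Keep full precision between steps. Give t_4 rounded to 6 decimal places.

f(t_0) = -17.887563, f(t_1) = 10.766919
t_2 = 3.540000 - (10.766919)·(3.540000 - 1.760000)/(10.766919 - (-17.887563)) = 2.871165; f(t_2) = -6.042420
t_3 = 2.871165 - (-6.042420)·(2.871165 - 3.540000)/(-6.042420 - (10.766919)) = 3.111590; f(t_3) = -1.243280
t_4 = 3.111590 - (-1.243280)·(3.111590 - 2.871165)/(-1.243280 - (-6.042420)) = 3.173875; f(t_4) = 0.199919

3.173875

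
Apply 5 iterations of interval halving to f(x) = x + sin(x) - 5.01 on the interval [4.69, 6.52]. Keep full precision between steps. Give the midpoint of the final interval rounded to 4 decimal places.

5.6336

f(4.690000) = -1.319749, f(6.520000) = 1.744607 (opposite signs)
step 1: m = 5.605000, f(m) = -0.032381 < 0 → root in [5.605000, 6.520000]
step 2: m = 6.062500, f(m) = 0.833602 > 0 → root in [5.605000, 6.062500]
step 3: m = 5.833750, f(m) = 0.389293 > 0 → root in [5.605000, 5.833750]
step 4: m = 5.719375, f(m) = 0.174964 > 0 → root in [5.605000, 5.719375]
step 5: m = 5.662187, f(m) = 0.070341 > 0 → root in [5.605000, 5.662187]
Midpoint of [5.605000, 5.662187] = 5.633594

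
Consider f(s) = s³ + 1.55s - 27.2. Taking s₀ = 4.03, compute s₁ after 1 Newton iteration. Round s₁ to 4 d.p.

3.1449

f'(s) = 3s² + 1.55
s_0 = 4.030000: f = 44.497327, f' = 50.272700 → s_1 = 4.030000 - (44.497327)/(50.272700) = 3.144881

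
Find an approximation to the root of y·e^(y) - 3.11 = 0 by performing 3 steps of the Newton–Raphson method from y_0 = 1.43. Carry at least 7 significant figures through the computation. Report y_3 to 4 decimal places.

f'(y) = (y + 1)·e^(y)
y_0 = 1.430000: f = 2.865540, f' = 10.154239 → y_1 = 1.430000 - (2.865540)/(10.154239) = 1.147799
y_1 = 1.147799: f = 0.506999, f' = 6.768247 → y_2 = 1.147799 - (0.506999)/(6.768247) = 1.072890
y_2 = 1.072890: f = 0.026936, f' = 6.060754 → y_3 = 1.072890 - (0.026936)/(6.060754) = 1.068446

1.0684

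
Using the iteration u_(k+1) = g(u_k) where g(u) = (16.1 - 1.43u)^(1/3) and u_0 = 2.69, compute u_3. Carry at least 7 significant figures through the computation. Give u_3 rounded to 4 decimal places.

2.3364

u_1 = g(2.690000) = 2.305425
u_2 = g(2.305425) = 2.339412
u_3 = g(2.339412) = 2.336448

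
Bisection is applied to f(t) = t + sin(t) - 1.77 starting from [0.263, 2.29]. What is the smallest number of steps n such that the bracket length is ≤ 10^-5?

18

Initial width b − a = 2.29 − 0.263 = 2.027000.
After n steps the width is (b−a)/2^n; need (b−a)/2^n ≤ 10^-5.
So n ≥ log₂(2.027000/10^-5) = log₂(202700.0000) ≈ 17.6290.
Hence n = 18.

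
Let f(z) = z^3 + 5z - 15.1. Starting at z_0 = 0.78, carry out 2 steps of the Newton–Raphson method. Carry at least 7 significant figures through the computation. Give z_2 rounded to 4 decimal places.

1.9040

f'(z) = 3z^2 + 5
z_0 = 0.780000: f = -10.725448, f' = 6.825200 → z_1 = 0.780000 - (-10.725448)/(6.825200) = 2.351448
z_1 = 2.351448: f = 9.659123, f' = 21.587925 → z_2 = 2.351448 - (9.659123)/(21.587925) = 1.904016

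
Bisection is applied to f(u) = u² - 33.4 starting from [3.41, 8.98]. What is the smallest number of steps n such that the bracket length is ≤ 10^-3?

13

Initial width b − a = 8.98 − 3.41 = 5.570000.
After n steps the width is (b−a)/2^n; need (b−a)/2^n ≤ 10^-3.
So n ≥ log₂(5.570000/10^-3) = log₂(5570.0000) ≈ 12.4435.
Hence n = 13.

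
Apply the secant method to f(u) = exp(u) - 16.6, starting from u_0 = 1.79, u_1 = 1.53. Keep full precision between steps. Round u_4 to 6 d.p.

2.542965

f(u_0) = -10.610548, f(u_1) = -11.981823
u_2 = 1.530000 - (-11.981823)·(1.530000 - 1.790000)/(-11.981823 - (-10.610548)) = 3.801807; f(u_2) = 28.182046
u_3 = 3.801807 - (28.182046)·(3.801807 - 1.530000)/(28.182046 - (-11.981823)) = 2.207733; f(u_3) = -7.504922
u_4 = 2.207733 - (-7.504922)·(2.207733 - 3.801807)/(-7.504922 - (28.182046)) = 2.542965; f(u_4) = -3.882678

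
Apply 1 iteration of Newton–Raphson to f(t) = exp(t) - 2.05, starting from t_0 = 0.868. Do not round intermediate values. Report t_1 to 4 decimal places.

f'(t) = exp(t)
t_0 = 0.868000: f = 0.332142, f' = 2.382142 → t_1 = 0.868000 - (0.332142)/(2.382142) = 0.728570

0.7286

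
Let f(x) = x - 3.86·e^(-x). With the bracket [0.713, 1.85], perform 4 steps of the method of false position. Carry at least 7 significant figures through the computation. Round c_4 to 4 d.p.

1.1830

f(0.713000) = -1.179062, f(1.850000) = 1.243065
step 1: c = 1.266478, f(c) = 0.178643 > 0 → new bracket [0.713000, 1.266478]
step 2: c = 1.193653, f(c) = 0.023640 > 0 → new bracket [0.713000, 1.193653]
step 3: c = 1.184205, f(c) = 0.003086 > 0 → new bracket [0.713000, 1.184205]
step 4: c = 1.182975, f(c) = 0.000402 > 0 → new bracket [0.713000, 1.182975]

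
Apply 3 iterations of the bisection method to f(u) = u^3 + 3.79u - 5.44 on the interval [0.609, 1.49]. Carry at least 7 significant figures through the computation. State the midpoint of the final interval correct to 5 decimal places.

1.10456

f(0.609000) = -2.906023, f(1.490000) = 3.515049 (opposite signs)
step 1: m = 1.049500, f(m) = -0.306423 < 0 → root in [1.049500, 1.490000]
step 2: m = 1.269750, f(m) = 1.419526 > 0 → root in [1.049500, 1.269750]
step 3: m = 1.159625, f(m) = 0.514361 > 0 → root in [1.049500, 1.159625]
Midpoint of [1.049500, 1.159625] = 1.104563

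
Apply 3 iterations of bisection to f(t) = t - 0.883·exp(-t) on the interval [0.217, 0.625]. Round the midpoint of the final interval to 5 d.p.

0.54850

f(0.217000) = -0.493753, f(0.625000) = 0.152364 (opposite signs)
step 1: m = 0.421000, f(m) = -0.158592 < 0 → root in [0.421000, 0.625000]
step 2: m = 0.523000, f(m) = -0.000389 < 0 → root in [0.523000, 0.625000]
step 3: m = 0.574000, f(m) = 0.076634 > 0 → root in [0.523000, 0.574000]
Midpoint of [0.523000, 0.574000] = 0.548500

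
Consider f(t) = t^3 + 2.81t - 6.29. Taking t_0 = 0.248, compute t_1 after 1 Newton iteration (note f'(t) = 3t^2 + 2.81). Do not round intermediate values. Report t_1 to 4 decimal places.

Newton update: t ← t − f(t)/f'(t).
t_0 = 0.248000: f = -5.577867, f' = 2.994512 → t_1 = 0.248000 - (-5.577867)/(2.994512) = 2.110696

2.1107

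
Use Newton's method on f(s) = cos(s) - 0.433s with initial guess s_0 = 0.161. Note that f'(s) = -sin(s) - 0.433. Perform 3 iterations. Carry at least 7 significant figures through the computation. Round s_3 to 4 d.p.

1.0828

s_0 = 0.161000: f = 0.917354, f' = -0.593305 → s_1 = 0.161000 - (0.917354)/(-0.593305) = 1.707176
s_1 = 1.707176: f = -0.875164, f' = -1.423715 → s_2 = 1.707176 - (-0.875164)/(-1.423715) = 1.092471
s_2 = 1.092471: f = -0.012747, f' = -1.320767 → s_3 = 1.092471 - (-0.012747)/(-1.320767) = 1.082820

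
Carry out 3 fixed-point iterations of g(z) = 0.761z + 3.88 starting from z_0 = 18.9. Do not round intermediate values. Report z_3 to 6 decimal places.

z_1 = g(18.900000) = 18.262900
z_2 = g(18.262900) = 17.778067
z_3 = g(17.778067) = 17.409109

17.409109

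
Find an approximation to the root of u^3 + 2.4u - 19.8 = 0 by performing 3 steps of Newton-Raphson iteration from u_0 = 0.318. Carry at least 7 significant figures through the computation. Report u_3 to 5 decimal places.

Newton update: u ← u − f(u)/f'(u).
f'(u) = 3u^2 + 2.4
u_0 = 0.318000: f = -19.004643, f' = 2.703372 → u_1 = 0.318000 - (-19.004643)/(2.703372) = 7.347977
u_1 = 7.347977: f = 394.572722, f' = 164.378291 → u_2 = 7.347977 - (394.572722)/(164.378291) = 4.947582
u_2 = 4.947582: f = 113.183955, f' = 75.835718 → u_3 = 4.947582 - (113.183955)/(75.835718) = 3.455094

3.45509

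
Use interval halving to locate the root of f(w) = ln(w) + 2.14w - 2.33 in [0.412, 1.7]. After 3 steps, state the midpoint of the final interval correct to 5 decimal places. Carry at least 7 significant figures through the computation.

1.13650

f(0.412000) = -2.335052, f(1.700000) = 1.838628 (opposite signs)
step 1: m = 1.056000, f(m) = -0.015672 < 0 → root in [1.056000, 1.700000]
step 2: m = 1.378000, f(m) = 0.939553 > 0 → root in [1.056000, 1.378000]
step 3: m = 1.217000, f(m) = 0.470769 > 0 → root in [1.056000, 1.217000]
Midpoint of [1.056000, 1.217000] = 1.136500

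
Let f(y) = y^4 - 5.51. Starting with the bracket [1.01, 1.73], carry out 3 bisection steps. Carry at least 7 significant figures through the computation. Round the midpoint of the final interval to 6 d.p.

1.505000

f(1.010000) = -4.469396, f(1.730000) = 3.447450 (opposite signs)
step 1: m = 1.370000, f(m) = -1.987246 < 0 → root in [1.370000, 1.730000]
step 2: m = 1.550000, f(m) = 0.262006 > 0 → root in [1.370000, 1.550000]
step 3: m = 1.460000, f(m) = -0.966281 < 0 → root in [1.460000, 1.550000]
Midpoint of [1.460000, 1.550000] = 1.505000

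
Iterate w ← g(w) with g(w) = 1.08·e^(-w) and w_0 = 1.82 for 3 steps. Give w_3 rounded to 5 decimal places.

w_1 = g(1.820000) = 0.174988
w_2 = g(0.174988) = 0.906625
w_3 = g(0.906625) = 0.436196

0.43620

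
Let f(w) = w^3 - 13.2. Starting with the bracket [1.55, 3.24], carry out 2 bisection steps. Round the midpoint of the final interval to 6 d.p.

f(1.550000) = -9.476125, f(3.240000) = 20.812224 (opposite signs)
step 1: m = 2.395000, f(m) = 0.537780 > 0 → root in [1.550000, 2.395000]
step 2: m = 1.972500, f(m) = -5.525483 < 0 → root in [1.972500, 2.395000]
Midpoint of [1.972500, 2.395000] = 2.183750

2.183750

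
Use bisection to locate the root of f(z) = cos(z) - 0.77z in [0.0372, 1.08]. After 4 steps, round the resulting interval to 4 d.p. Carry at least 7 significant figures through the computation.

f(0.037200) = 0.970664, f(1.080000) = -0.360272 (opposite signs)
step 1: m = 0.558600, f(m) = 0.417876 > 0 → root in [0.558600, 1.080000]
step 2: m = 0.819300, f(m) = 0.051872 > 0 → root in [0.819300, 1.080000]
step 3: m = 0.949650, f(m) = -0.149263 < 0 → root in [0.819300, 0.949650]
step 4: m = 0.884475, f(m) = -0.047350 < 0 → root in [0.819300, 0.884475]

[0.8193, 0.8845]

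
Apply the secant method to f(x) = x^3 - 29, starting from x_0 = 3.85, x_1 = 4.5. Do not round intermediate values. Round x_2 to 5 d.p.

3.31435

f(x_0) = 28.066625, f(x_1) = 62.125000
x_2 = 4.500000 - (62.125000)·(4.500000 - 3.850000)/(62.125000 - (28.066625)) = 3.314352; f(x_2) = 7.407916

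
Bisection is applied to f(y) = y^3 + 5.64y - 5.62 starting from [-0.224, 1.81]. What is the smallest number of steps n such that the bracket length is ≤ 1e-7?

25

Initial width b − a = 1.81 − -0.224 = 2.034000.
After n steps the width is (b−a)/2^n; need (b−a)/2^n ≤ 1e-7.
So n ≥ log₂(2.034000/1e-7) = log₂(20340000.0000) ≈ 24.2778.
Hence n = 25.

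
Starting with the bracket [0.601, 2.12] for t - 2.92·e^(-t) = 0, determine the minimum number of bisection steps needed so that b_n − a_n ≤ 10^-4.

14

Initial width b − a = 2.12 − 0.601 = 1.519000.
After n steps the width is (b−a)/2^n; need (b−a)/2^n ≤ 10^-4.
So n ≥ log₂(1.519000/10^-4) = log₂(15190.0000) ≈ 13.8908.
Hence n = 14.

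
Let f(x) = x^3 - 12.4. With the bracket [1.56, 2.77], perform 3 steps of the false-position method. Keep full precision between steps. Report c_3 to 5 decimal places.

2.30961

False-position update: c = (a·f(b) − b·f(a))/(f(b) − f(a)); replace the endpoint whose sign matches f(c).
f(1.560000) = -8.603584, f(2.770000) = 8.853933
step 1: c = 2.156324, f(c) = -2.373669 < 0 → new bracket [2.156324, 2.770000]
step 2: c = 2.286064, f(c) = -0.452835 < 0 → new bracket [2.286064, 2.770000]
step 3: c = 2.309610, f(c) = -0.079849 < 0 → new bracket [2.309610, 2.770000]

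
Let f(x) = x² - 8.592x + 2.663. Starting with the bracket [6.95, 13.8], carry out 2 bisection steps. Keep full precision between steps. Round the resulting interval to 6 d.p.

f(6.950000) = -8.748900, f(13.800000) = 74.533400 (opposite signs)
step 1: m = 10.375000, f(m) = 21.161625 > 0 → root in [6.950000, 10.375000]
step 2: m = 8.662500, f(m) = 3.273706 > 0 → root in [6.950000, 8.662500]

[6.950000, 8.662500]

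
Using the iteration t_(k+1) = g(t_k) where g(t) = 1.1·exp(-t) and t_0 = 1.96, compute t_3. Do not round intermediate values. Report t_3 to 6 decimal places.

t_1 = g(1.960000) = 0.154944
t_2 = g(0.154944) = 0.942109
t_3 = g(0.942109) = 0.428785

0.428785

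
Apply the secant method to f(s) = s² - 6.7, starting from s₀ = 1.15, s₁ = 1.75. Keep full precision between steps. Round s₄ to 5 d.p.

2.58291

f(s_0) = -5.377500, f(s_1) = -3.637500
s_2 = 1.750000 - (-3.637500)·(1.750000 - 1.150000)/(-3.637500 - (-5.377500)) = 3.004310; f(s_2) = 2.325881
s_3 = 3.004310 - (2.325881)·(3.004310 - 1.750000)/(2.325881 - (-3.637500)) = 2.515095; f(s_3) = -0.374296
s_4 = 2.515095 - (-0.374296)·(2.515095 - 3.004310)/(-0.374296 - (2.325881)) = 2.582910; f(s_4) = -0.028577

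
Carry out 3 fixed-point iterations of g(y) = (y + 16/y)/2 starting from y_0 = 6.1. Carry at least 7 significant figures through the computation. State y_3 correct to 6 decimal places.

y_1 = g(6.100000) = 4.361475
y_2 = g(4.361475) = 4.014979
y_3 = g(4.014979) = 4.000028

4.000028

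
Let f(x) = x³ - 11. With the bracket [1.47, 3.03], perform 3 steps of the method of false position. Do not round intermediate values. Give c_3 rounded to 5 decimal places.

2.20068

f(1.470000) = -7.823477, f(3.030000) = 16.818127
step 1: c = 1.965285, f(c) = -3.409388 < 0 → new bracket [1.965285, 3.030000]
step 2: c = 2.144745, f(c) = -1.134320 < 0 → new bracket [2.144745, 3.030000]
step 3: c = 2.200680, f(c) = -0.342129 < 0 → new bracket [2.200680, 3.030000]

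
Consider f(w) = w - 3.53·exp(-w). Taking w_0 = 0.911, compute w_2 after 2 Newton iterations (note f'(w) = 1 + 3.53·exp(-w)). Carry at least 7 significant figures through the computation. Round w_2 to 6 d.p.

w_0 = 0.911000: f = -0.508490, f' = 2.419490 → w_1 = 0.911000 - (-0.508490)/(2.419490) = 1.121164
w_1 = 1.121164: f = -0.029263, f' = 2.150428 → w_2 = 1.121164 - (-0.029263)/(2.150428) = 1.134772

1.134772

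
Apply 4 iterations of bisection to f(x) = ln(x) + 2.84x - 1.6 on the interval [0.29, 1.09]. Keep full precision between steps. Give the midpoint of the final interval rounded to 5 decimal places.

0.71500

f(0.290000) = -2.014274, f(1.090000) = 1.581778 (opposite signs)
step 1: m = 0.690000, f(m) = -0.011464 < 0 → root in [0.690000, 1.090000]
step 2: m = 0.890000, f(m) = 0.811066 > 0 → root in [0.690000, 0.890000]
step 3: m = 0.790000, f(m) = 0.407878 > 0 → root in [0.690000, 0.790000]
step 4: m = 0.740000, f(m) = 0.200495 > 0 → root in [0.690000, 0.740000]
Midpoint of [0.690000, 0.740000] = 0.715000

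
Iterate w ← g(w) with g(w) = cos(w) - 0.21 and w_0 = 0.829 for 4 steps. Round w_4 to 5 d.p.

0.63441

w_1 = g(0.829000) = 0.465613
w_2 = g(0.465613) = 0.683546
w_3 = g(0.683546) = 0.565338
w_4 = g(0.565338) = 0.634408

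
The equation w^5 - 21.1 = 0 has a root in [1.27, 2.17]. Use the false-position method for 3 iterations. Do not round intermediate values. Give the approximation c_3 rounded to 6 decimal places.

f(1.270000) = -17.796163, f(2.170000) = 27.017014
step 1: c = 1.627407, f(c) = -9.684866 < 0 → new bracket [1.627407, 2.170000]
step 2: c = 1.770586, f(c) = -3.698557 < 0 → new bracket [1.770586, 2.170000]
step 3: c = 1.818681, f(c) = -1.203239 < 0 → new bracket [1.818681, 2.170000]

1.818681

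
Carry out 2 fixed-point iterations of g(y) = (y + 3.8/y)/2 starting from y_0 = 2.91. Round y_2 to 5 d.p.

1.95532

y_1 = g(2.910000) = 2.107921
y_2 = g(2.107921) = 1.955323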